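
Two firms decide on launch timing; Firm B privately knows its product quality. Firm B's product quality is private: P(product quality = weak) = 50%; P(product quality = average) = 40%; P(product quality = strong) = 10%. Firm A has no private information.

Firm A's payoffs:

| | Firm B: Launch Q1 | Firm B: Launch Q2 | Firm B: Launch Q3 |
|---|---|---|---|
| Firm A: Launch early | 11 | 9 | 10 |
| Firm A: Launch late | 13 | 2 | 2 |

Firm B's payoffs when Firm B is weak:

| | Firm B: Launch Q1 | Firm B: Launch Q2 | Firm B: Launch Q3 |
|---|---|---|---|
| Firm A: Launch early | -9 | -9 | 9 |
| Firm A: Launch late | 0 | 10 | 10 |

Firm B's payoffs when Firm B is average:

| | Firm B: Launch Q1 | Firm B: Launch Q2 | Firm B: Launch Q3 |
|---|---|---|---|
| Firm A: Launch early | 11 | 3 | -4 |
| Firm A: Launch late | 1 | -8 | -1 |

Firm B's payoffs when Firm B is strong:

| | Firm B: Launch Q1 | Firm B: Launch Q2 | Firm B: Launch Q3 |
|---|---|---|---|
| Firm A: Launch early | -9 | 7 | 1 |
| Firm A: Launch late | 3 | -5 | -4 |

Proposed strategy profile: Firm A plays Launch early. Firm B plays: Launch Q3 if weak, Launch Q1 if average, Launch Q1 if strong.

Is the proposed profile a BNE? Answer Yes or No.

Firm A plays Launch early: E[Launch early] = 0.5·(10) + 0.4·(11) + 0.1·(11) = 10.5; E[Launch late] = 7.5. Best-responding. ✓
Firm B (product quality weak), facing Launch early: Launch Q1 gives -9, Launch Q2 gives -9, Launch Q3 gives 9. Proposed Launch Q3 is best. ✓
Firm B (product quality average), facing Launch early: Launch Q1 gives 11, Launch Q2 gives 3, Launch Q3 gives -4. Proposed Launch Q1 is best. ✓
Firm B (product quality strong), facing Launch early: Launch Q1 gives -9, Launch Q2 gives 7, Launch Q3 gives 1. Proposed Launch Q1 is not best — profitable deviation exists. ✗

No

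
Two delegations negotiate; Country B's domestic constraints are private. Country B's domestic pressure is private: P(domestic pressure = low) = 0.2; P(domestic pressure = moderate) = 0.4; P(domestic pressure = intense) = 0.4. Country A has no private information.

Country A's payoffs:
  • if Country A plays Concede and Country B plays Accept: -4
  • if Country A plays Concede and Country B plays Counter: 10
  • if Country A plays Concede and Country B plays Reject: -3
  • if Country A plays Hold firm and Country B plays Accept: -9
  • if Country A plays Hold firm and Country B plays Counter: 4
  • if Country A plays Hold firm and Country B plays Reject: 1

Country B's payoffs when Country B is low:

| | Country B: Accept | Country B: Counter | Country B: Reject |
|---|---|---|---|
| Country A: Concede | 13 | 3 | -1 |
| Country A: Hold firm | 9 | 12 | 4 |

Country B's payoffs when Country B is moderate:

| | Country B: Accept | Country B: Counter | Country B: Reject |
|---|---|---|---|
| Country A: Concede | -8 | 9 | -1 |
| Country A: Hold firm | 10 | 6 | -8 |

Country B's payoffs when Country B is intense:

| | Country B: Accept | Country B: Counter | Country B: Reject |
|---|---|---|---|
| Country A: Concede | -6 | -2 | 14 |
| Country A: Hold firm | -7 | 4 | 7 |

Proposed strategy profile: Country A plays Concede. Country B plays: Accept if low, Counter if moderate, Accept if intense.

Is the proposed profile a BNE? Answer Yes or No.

Country A plays Concede: E[Concede] = 0.2·(-4) + 0.4·(10) + 0.4·(-4) = 1.6; E[Hold firm] = -3.8. Best-responding. ✓
Country B (domestic pressure low), facing Concede: Accept gives 13, Counter gives 3, Reject gives -1. Proposed Accept is best. ✓
Country B (domestic pressure moderate), facing Concede: Accept gives -8, Counter gives 9, Reject gives -1. Proposed Counter is best. ✓
Country B (domestic pressure intense), facing Concede: Accept gives -6, Counter gives -2, Reject gives 14. Proposed Accept is not best — profitable deviation exists. ✗

No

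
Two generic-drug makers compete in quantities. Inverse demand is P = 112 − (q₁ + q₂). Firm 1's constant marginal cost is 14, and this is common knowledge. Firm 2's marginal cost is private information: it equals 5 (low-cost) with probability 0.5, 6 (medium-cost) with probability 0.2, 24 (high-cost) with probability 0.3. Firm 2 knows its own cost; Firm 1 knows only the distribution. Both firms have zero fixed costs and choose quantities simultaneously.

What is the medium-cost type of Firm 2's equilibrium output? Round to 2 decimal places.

37.18

Firm 2 with cost c maximizes (112 − (q₁+q₂) − c)·q₂, giving q₂(c) = (112 − c − q₁)/2.
E[c₂] = 0.5·5 + 0.2·6 + 0.3·24 = 10.9
Firm 1's FOC against E[q₂] yields q₁ = (112 − 2·14 + E[c₂])/3 = (112 − 28 + 10.9)/3 = 31.6333.
q₂(medium-cost) = (112 − 6 − 31.6333)/2 = 37.1833.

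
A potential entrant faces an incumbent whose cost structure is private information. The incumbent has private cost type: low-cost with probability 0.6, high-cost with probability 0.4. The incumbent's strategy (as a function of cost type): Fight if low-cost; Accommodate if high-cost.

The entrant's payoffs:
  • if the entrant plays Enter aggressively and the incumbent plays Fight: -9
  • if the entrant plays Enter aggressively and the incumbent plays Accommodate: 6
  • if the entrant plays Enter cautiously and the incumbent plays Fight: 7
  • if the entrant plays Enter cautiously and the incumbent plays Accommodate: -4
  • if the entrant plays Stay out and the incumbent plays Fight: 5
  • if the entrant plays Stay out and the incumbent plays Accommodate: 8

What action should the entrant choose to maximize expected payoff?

E[Enter aggressively] = 0.6·(-9) + 0.4·(6) = -3
E[Enter cautiously] = 0.6·(7) + 0.4·(-4) = 2.6
E[Stay out] = 0.6·(5) + 0.4·(8) = 6.2
Best response: Stay out (6.2 is the largest).

Stay out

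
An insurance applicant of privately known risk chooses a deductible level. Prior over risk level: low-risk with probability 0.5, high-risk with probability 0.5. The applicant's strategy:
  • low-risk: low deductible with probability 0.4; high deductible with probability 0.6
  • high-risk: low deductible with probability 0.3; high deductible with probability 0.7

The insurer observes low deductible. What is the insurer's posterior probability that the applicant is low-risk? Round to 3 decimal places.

0.571

P(low deductible) = 0.5·0.4 + 0.5·0.3 = 0.35
P(low-risk | low deductible) = (0.5·0.4) / 0.35 = 0.2 / 0.35 = 0.571429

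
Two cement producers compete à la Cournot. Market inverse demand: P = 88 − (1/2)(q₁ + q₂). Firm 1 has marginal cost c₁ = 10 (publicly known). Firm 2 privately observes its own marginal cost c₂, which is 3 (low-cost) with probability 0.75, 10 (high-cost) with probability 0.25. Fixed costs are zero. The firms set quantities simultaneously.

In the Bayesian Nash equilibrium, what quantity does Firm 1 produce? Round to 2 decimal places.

48.50

Each type of Firm 2 best-responds to q₁; Firm 1 best-responds to the expected q₂ over Firm 2's types.
Firm 2 with cost c maximizes (88 − (1/2)(q₁+q₂) − c)·q₂, giving q₂(c) = (88 − c − (1/2)q₁).
E[c₂] = 0.75·3 + 0.25·10 = 4.75
Firm 1's FOC against E[q₂] yields q₁ = (88 − 2·10 + E[c₂])/(3/2) = (88 − 20 + 4.75)/(3/2) = 48.5.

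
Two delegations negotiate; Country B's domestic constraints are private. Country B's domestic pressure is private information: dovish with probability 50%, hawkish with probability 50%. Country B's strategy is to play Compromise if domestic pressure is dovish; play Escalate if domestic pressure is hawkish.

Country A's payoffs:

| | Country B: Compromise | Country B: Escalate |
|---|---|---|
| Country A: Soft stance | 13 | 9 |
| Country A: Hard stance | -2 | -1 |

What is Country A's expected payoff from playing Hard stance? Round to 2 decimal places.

-1.50

E[Hard stance] = 0.5·(-2) + 0.5·(-1) = (-1) + (-0.5) = -1.5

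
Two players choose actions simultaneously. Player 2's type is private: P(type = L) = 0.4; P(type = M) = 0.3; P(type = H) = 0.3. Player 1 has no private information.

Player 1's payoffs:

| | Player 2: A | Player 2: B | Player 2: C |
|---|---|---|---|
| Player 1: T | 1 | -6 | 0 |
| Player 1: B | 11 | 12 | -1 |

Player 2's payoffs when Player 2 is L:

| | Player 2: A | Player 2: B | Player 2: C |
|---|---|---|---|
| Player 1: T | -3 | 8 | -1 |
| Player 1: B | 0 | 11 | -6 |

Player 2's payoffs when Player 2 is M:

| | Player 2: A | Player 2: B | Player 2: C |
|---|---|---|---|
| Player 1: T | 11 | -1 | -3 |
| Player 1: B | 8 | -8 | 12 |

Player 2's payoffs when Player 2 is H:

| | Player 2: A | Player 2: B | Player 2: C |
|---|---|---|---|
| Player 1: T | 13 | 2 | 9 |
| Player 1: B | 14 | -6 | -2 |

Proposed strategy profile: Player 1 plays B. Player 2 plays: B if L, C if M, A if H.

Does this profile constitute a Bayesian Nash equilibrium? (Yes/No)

Player 1 plays B: E[B] = 0.4·(12) + 0.3·(-1) + 0.3·(11) = 7.8; E[T] = -2.1. Best-responding. ✓
Player 2 (type L), facing B: A gives 0, B gives 11, C gives -6. Proposed B is best. ✓
Player 2 (type M), facing B: A gives 8, B gives -8, C gives 12. Proposed C is best. ✓
Player 2 (type H), facing B: A gives 14, B gives -6, C gives -2. Proposed A is best. ✓

Yes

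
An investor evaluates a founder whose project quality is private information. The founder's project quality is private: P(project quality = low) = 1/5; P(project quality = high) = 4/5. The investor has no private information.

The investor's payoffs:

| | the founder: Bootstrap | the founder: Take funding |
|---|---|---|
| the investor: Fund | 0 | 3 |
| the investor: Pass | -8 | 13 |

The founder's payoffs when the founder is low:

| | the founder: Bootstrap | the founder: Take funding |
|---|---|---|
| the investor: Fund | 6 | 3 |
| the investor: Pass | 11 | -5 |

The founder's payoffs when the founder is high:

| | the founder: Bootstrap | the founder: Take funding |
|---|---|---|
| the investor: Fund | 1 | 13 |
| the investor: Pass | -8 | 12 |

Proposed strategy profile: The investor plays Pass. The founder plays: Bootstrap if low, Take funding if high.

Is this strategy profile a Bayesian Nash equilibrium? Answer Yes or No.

Yes

A profile is a BNE iff every type of every player is best-responding given beliefs about the other side.
The investor plays Pass: E[Pass] = 1/5·(-8) + 4/5·(13) = 44/5; E[Fund] = 12/5. Best-responding. ✓
The founder (project quality low), facing Pass: Bootstrap gives 11, Take funding gives -5. Proposed Bootstrap is best. ✓
The founder (project quality high), facing Pass: Bootstrap gives -8, Take funding gives 12. Proposed Take funding is best. ✓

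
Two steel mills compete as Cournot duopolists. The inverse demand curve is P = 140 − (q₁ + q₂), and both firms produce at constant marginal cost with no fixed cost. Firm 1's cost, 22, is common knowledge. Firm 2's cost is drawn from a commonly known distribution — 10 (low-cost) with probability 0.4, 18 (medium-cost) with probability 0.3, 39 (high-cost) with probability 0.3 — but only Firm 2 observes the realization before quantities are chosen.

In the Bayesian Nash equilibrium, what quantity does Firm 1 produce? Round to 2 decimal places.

39.03

Firm 2 with cost c maximizes (140 − (q₁+q₂) − c)·q₂, giving q₂(c) = (140 − c − q₁)/2.
E[c₂] = 0.4·10 + 0.3·18 + 0.3·39 = 21.1
Firm 1's FOC against E[q₂] yields q₁ = (140 − 2·22 + E[c₂])/3 = (140 − 44 + 21.1)/3 = 39.0333.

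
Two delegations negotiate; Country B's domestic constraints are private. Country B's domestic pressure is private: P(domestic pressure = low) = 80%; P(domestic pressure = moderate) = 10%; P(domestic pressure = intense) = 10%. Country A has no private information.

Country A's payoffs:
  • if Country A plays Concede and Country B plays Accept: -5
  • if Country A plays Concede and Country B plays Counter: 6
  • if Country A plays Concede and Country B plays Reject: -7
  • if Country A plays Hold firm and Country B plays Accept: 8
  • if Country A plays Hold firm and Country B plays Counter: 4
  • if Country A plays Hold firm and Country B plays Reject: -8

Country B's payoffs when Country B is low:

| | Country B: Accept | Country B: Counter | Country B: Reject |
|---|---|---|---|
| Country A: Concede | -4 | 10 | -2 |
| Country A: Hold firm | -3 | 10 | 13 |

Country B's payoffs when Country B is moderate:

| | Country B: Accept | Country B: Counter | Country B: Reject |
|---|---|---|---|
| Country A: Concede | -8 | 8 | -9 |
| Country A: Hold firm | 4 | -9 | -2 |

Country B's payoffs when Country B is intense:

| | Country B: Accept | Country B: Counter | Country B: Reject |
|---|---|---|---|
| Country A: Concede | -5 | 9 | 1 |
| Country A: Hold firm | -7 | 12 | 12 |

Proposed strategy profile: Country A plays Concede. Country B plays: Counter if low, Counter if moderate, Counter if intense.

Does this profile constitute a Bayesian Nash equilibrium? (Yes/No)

A profile is a BNE iff every type of every player is best-responding given beliefs about the other side.
Country A plays Concede: E[Concede] = 0.8·(6) + 0.1·(6) + 0.1·(6) = 6; E[Hold firm] = 4. Best-responding. ✓
Country B (domestic pressure low), facing Concede: Accept gives -4, Counter gives 10, Reject gives -2. Proposed Counter is best. ✓
Country B (domestic pressure moderate), facing Concede: Accept gives -8, Counter gives 8, Reject gives -9. Proposed Counter is best. ✓
Country B (domestic pressure intense), facing Concede: Accept gives -5, Counter gives 9, Reject gives 1. Proposed Counter is best. ✓

Yes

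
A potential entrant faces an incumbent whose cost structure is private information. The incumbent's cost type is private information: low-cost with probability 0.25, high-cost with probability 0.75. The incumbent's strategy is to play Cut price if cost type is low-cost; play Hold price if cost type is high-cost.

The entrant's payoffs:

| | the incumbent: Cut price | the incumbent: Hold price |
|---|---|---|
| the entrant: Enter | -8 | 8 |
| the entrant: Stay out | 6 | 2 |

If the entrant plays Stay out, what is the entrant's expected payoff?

3

E[Stay out] = 0.25·6 + 0.75·2 = 1.5 + 1.5 = 3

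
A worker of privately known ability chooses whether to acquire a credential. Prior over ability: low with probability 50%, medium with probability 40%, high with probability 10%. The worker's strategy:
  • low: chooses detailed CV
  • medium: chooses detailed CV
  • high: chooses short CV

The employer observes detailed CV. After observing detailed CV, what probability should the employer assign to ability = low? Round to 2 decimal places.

0.56

Apply Bayes' rule using the sender's strategy as the likelihood.
P(detailed CV) = 0.5·1 + 0.4·1 + 0.1·0 = 0.9
P(low | detailed CV) = (0.5·1) / 0.9 = 0.5 / 0.9 = 0.555556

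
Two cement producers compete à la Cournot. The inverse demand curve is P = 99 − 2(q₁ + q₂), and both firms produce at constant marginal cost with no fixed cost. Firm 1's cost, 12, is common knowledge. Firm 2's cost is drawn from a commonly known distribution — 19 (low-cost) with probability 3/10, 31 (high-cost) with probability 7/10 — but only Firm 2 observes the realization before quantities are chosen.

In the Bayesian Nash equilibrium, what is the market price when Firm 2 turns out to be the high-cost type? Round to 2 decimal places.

Type-c best response for Firm 2: q₂(c) = (99 − c)/4 − q₁/2.
Firm 1 maximizes expected profit; its first-order condition is 99 − 4q₁ − 2E[q₂] − 12 = 0.
Substituting E[q₂] and solving: E[c₂] = 27.4, so q₁ = (99 − 2·12 + 27.4)/6 = 17.0667.
q₂(high-cost) = 8.46667, so P = 99 − 2·(17.0667 + 8.46667) = 47.9333.

47.93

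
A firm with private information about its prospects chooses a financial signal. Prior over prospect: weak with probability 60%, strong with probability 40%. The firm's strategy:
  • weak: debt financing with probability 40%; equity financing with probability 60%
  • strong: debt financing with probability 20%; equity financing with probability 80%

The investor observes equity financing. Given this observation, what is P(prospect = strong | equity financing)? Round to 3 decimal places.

P(equity financing) = 0.6·0.6 + 0.4·0.8 = 0.68
P(strong | equity financing) = (0.4·0.8) / 0.68 = 0.32 / 0.68 = 0.470588

0.471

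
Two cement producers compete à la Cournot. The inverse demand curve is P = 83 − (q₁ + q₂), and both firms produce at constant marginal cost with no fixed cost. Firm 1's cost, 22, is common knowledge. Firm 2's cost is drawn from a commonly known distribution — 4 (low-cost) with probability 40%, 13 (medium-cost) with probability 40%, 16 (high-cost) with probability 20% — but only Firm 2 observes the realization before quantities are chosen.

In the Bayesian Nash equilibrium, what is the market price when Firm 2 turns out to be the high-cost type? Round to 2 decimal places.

41.33

Firm 2 with cost c maximizes (83 − (q₁+q₂) − c)·q₂, giving q₂(c) = (83 − c − q₁)/2.
E[c₂] = 0.4·4 + 0.4·13 + 0.2·16 = 10
Firm 1's FOC against E[q₂] yields q₁ = (83 − 2·22 + E[c₂])/3 = (83 − 44 + 10)/3 = 16.3333.
q₂(high-cost) = 25.3333, so P = 83 − (16.3333 + 25.3333) = 41.3333.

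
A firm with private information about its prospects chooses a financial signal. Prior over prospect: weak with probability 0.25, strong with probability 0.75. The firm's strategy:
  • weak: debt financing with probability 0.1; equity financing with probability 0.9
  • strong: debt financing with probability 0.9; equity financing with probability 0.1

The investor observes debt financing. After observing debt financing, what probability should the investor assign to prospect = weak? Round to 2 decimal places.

Apply Bayes' rule using the sender's strategy as the likelihood.
P(debt financing) = 0.25·0.1 + 0.75·0.9 = 0.7
P(weak | debt financing) = (0.25·0.1) / 0.7 = 0.025 / 0.7 = 0.0357143

0.04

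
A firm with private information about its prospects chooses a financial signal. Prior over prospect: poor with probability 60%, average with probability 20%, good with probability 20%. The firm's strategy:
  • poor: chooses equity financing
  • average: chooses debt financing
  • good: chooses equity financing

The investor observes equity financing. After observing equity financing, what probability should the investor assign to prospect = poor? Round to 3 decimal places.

P(equity financing) = 0.6·1 + 0.2·0 + 0.2·1 = 0.8
P(poor | equity financing) = (0.6·1) / 0.8 = 0.6 / 0.8 = 0.75

0.750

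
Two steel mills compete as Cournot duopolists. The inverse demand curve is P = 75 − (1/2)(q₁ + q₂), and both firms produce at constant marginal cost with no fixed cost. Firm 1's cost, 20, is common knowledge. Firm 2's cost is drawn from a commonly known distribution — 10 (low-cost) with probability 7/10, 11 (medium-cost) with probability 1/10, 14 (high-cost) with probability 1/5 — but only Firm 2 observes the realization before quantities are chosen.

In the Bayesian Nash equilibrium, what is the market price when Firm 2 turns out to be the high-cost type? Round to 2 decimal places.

36.85

Firm 2 with cost c maximizes (75 − (1/2)(q₁+q₂) − c)·q₂, giving q₂(c) = (75 − c − (1/2)q₁).
E[c₂] = 7/10·10 + 1/10·11 + 1/5·14 = 10.9
Firm 1's FOC against E[q₂] yields q₁ = (75 − 2·20 + E[c₂])/(3/2) = (75 − 40 + 10.9)/(3/2) = 30.6.
q₂(high-cost) = 45.7, so P = 75 − (1/2)·(30.6 + 45.7) = 36.85.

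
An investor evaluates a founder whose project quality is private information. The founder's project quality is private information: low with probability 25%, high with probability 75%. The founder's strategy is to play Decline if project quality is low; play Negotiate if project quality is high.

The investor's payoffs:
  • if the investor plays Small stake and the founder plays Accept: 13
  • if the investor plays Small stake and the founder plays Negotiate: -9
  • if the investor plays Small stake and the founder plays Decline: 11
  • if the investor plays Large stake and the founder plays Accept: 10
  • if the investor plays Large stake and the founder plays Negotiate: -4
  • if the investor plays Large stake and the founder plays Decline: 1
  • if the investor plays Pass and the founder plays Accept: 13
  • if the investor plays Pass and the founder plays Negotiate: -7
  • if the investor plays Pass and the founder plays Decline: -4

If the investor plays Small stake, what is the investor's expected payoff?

-4

E[Small stake] = 0.25·11 + 0.75·(-9) = 2.75 + (-6.75) = -4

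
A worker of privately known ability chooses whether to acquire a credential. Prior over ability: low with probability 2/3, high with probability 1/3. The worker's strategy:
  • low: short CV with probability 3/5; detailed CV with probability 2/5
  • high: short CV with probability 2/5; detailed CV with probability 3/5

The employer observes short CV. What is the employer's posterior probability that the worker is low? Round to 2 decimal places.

0.75

Apply Bayes' rule using the sender's strategy as the likelihood.
P(short CV) = (2/3)·(3/5) + (1/3)·(2/5) = 8/15
P(low | short CV) = ((2/3)·(3/5)) / (8/15) = (2/5) / (8/15) = 3/4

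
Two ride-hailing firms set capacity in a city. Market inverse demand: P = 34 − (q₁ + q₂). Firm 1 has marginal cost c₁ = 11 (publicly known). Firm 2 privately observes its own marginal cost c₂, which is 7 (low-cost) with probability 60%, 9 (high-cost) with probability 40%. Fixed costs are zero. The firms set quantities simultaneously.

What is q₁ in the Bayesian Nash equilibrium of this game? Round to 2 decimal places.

Type-c best response for Firm 2: q₂(c) = (34 − c)/2 − q₁/2.
Firm 1 maximizes expected profit; its first-order condition is 34 − 2q₁ − E[q₂] − 11 = 0.
Substituting E[q₂] and solving: E[c₂] = 7.8, so q₁ = (34 − 2·11 + 7.8)/3 = 6.6.

6.60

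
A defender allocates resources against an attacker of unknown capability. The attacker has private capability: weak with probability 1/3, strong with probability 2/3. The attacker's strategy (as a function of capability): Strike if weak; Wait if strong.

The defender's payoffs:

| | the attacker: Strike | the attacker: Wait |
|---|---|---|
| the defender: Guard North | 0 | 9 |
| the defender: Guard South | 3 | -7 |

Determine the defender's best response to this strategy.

Guard North

E[Guard North] = 1/3·(0) + 2/3·(9) = 6
E[Guard South] = 1/3·(3) + 2/3·(-7) = -11/3
Best response: Guard North (6 is the largest).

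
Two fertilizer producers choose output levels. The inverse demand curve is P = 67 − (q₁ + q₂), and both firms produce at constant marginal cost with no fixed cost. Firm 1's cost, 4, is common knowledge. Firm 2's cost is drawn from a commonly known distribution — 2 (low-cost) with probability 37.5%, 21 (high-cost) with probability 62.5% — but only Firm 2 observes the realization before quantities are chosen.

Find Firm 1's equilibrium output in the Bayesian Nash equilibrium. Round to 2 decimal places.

24.29

Firm 2 with cost c maximizes (67 − (q₁+q₂) − c)·q₂, giving q₂(c) = (67 − c − q₁)/2.
E[c₂] = 0.375·2 + 0.625·21 = 13.875
Firm 1's FOC against E[q₂] yields q₁ = (67 − 2·4 + E[c₂])/3 = (67 − 8 + 13.875)/3 = 24.2917.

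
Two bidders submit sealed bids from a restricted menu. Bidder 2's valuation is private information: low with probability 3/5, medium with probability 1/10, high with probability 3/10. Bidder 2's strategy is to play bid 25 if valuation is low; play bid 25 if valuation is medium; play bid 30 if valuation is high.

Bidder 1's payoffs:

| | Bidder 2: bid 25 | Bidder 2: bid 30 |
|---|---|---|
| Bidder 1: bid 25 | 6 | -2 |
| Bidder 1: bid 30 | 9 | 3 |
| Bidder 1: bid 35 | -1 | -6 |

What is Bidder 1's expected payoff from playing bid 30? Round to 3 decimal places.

E[bid 30] = 3/5·9 + 1/10·9 + 3/10·3 = 27/5 + 9/10 + 9/10 = 36/5

7.200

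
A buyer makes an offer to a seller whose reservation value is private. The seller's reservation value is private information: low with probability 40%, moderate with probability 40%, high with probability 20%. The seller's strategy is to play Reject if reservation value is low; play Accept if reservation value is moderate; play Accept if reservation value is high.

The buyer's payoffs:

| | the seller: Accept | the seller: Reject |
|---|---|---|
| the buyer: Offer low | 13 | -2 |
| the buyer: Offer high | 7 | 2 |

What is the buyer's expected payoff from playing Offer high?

5

E[Offer high] = 0.4·2 + 0.4·7 + 0.2·7 = 0.8 + 2.8 + 1.4 = 5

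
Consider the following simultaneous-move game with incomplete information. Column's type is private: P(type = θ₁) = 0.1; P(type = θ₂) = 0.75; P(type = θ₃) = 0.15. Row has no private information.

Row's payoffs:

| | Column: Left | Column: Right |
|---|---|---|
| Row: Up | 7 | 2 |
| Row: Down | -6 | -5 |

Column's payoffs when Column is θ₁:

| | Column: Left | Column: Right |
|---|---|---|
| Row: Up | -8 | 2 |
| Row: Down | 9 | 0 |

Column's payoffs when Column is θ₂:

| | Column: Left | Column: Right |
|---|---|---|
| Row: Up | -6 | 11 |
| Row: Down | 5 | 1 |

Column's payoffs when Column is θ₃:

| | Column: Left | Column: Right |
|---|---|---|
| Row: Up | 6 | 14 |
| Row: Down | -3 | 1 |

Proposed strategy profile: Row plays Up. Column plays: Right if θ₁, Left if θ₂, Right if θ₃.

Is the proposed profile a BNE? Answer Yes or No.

Row plays Up: E[Up] = 0.1·(2) + 0.75·(7) + 0.15·(2) = 5.75; E[Down] = -5.75. Best-responding. ✓
Column (type θ₁), facing Up: Left gives -8, Right gives 2. Proposed Right is best. ✓
Column (type θ₂), facing Up: Left gives -6, Right gives 11. Proposed Left is not best — profitable deviation exists. ✗
Column (type θ₃), facing Up: Left gives 6, Right gives 14. Proposed Right is best. ✓

No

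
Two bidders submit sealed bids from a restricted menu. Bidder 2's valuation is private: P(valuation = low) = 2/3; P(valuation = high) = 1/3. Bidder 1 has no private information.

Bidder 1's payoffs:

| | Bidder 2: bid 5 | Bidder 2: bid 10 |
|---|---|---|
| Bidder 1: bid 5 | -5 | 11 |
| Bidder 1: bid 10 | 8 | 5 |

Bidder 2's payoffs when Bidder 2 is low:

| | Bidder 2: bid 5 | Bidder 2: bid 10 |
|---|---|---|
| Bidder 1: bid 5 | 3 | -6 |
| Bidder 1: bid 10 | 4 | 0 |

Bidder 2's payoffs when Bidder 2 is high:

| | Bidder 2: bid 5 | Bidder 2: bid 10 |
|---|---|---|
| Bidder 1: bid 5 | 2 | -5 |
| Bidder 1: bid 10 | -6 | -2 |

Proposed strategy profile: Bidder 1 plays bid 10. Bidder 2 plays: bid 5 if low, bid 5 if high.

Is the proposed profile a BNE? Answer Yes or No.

No

Bidder 1 plays bid 10: E[bid 10] = 2/3·(8) + 1/3·(8) = 8; E[bid 5] = -5. Best-responding. ✓
Bidder 2 (valuation low), facing bid 10: bid 5 gives 4, bid 10 gives 0. Proposed bid 5 is best. ✓
Bidder 2 (valuation high), facing bid 10: bid 5 gives -6, bid 10 gives -2. Proposed bid 5 is not best — profitable deviation exists. ✗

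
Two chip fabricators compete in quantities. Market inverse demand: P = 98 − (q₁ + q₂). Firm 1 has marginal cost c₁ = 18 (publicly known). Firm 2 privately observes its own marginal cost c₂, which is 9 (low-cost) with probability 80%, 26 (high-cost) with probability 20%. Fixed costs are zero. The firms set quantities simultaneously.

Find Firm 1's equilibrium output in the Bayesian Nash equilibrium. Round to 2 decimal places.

Type-c best response for Firm 2: q₂(c) = (98 − c)/2 − q₁/2.
Firm 1 maximizes expected profit; its first-order condition is 98 − 2q₁ − E[q₂] − 18 = 0.
Substituting E[q₂] and solving: E[c₂] = 12.4, so q₁ = (98 − 2·18 + 12.4)/3 = 24.8.

24.80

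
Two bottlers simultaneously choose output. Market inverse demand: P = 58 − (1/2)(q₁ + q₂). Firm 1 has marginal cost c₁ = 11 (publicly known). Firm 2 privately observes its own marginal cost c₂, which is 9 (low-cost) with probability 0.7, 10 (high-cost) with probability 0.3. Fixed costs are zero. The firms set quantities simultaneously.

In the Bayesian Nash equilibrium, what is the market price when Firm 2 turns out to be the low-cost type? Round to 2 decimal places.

Type-c best response for Firm 2: q₂(c) = (58 − c) − q₁/2.
Firm 1 maximizes expected profit; its first-order condition is 58 − q₁ − (1/2)E[q₂] − 11 = 0.
Substituting E[q₂] and solving: E[c₂] = 9.3, so q₁ = (58 − 2·11 + 9.3)/(3/2) = 30.2.
q₂(low-cost) = 33.9, so P = 58 − (1/2)·(30.2 + 33.9) = 25.95.

25.95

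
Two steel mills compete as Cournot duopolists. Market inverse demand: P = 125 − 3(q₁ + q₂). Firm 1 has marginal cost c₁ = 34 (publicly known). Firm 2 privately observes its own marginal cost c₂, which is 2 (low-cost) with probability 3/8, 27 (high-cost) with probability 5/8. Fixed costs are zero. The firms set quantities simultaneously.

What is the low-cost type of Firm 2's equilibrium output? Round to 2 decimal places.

16.35

Type-c best response for Firm 2: q₂(c) = (125 − c)/6 − q₁/2.
Firm 1 maximizes expected profit; its first-order condition is 125 − 6q₁ − 3E[q₂] − 34 = 0.
Substituting E[q₂] and solving: E[c₂] = 17.625, so q₁ = (125 − 2·34 + 17.625)/9 = 8.29167.
q₂(low-cost) = (125 − 2 − 3·8.29167)/6 = 16.3542.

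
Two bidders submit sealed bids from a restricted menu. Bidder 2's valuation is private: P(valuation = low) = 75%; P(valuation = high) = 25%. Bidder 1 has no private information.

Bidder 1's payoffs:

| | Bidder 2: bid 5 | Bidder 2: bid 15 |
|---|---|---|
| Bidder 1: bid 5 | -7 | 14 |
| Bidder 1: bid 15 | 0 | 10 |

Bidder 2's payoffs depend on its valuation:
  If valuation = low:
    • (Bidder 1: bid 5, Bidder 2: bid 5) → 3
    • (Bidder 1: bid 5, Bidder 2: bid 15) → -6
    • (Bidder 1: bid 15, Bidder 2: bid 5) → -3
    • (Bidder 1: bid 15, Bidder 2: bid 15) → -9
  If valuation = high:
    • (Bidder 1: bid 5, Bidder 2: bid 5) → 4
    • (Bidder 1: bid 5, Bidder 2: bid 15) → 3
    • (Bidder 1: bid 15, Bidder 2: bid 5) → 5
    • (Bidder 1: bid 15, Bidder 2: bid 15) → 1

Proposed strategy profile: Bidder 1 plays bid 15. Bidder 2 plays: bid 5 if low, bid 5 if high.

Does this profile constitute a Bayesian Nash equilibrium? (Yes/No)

A profile is a BNE iff every type of every player is best-responding given beliefs about the other side.
Bidder 1 plays bid 15: E[bid 15] = 0.75·(0) + 0.25·(0) = 0; E[bid 5] = -7. Best-responding. ✓
Bidder 2 (valuation low), facing bid 15: bid 5 gives -3, bid 15 gives -9. Proposed bid 5 is best. ✓
Bidder 2 (valuation high), facing bid 15: bid 5 gives 5, bid 15 gives 1. Proposed bid 5 is best. ✓

Yes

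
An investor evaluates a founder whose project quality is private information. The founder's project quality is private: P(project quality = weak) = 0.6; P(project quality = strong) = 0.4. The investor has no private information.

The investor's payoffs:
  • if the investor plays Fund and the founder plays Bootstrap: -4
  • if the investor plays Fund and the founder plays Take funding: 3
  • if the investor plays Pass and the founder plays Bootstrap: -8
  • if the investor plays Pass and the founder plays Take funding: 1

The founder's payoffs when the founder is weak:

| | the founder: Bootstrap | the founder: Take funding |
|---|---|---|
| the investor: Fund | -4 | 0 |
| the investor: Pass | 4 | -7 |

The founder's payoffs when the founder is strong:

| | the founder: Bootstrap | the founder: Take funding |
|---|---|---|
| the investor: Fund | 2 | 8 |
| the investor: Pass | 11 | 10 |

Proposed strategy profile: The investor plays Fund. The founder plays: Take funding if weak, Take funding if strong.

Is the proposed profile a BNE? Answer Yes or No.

Yes

The investor plays Fund: E[Fund] = 0.6·(3) + 0.4·(3) = 3; E[Pass] = 1. Best-responding. ✓
The founder (project quality weak), facing Fund: Bootstrap gives -4, Take funding gives 0. Proposed Take funding is best. ✓
The founder (project quality strong), facing Fund: Bootstrap gives 2, Take funding gives 8. Proposed Take funding is best. ✓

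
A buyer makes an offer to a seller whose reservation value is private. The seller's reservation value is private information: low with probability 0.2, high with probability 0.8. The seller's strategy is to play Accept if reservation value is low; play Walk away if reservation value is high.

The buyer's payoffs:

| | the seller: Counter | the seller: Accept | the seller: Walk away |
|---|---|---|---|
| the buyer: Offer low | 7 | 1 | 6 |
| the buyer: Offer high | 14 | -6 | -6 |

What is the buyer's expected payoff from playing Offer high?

-6

E[Offer high] = 0.2·(-6) + 0.8·(-6) = (-1.2) + (-4.8) = -6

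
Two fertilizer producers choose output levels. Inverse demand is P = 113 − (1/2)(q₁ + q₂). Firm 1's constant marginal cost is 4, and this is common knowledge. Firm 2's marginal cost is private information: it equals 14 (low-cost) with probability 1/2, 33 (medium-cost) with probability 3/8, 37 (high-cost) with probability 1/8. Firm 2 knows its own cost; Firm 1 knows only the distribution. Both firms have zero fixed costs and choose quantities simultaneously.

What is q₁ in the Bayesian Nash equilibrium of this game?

Type-c best response for Firm 2: q₂(c) = (113 − c) − q₁/2.
Firm 1 maximizes expected profit; its first-order condition is 113 − q₁ − (1/2)E[q₂] − 4 = 0.
Substituting E[q₂] and solving: E[c₂] = 24, so q₁ = (113 − 2·4 + 24)/(3/2) = 86.

86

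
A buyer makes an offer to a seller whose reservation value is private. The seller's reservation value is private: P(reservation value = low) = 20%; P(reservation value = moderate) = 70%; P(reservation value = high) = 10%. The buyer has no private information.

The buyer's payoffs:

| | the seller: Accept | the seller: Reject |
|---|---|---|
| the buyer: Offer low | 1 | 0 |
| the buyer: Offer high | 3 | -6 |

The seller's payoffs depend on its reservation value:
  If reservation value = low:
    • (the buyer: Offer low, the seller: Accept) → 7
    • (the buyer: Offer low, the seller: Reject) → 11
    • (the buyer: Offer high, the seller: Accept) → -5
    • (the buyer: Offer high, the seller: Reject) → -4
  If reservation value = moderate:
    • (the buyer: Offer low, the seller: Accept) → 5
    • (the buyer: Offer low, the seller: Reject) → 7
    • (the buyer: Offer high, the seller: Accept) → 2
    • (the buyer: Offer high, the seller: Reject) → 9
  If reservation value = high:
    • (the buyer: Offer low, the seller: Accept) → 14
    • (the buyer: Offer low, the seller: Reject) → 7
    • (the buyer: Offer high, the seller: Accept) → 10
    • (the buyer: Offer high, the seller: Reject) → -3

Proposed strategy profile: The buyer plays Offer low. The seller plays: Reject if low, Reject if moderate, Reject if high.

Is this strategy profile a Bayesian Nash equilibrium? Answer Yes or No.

No

The buyer plays Offer low: E[Offer low] = 0.2·(0) + 0.7·(0) + 0.1·(0) = 0; E[Offer high] = -6. Best-responding. ✓
The seller (reservation value low), facing Offer low: Accept gives 7, Reject gives 11. Proposed Reject is best. ✓
The seller (reservation value moderate), facing Offer low: Accept gives 5, Reject gives 7. Proposed Reject is best. ✓
The seller (reservation value high), facing Offer low: Accept gives 14, Reject gives 7. Proposed Reject is not best — profitable deviation exists. ✗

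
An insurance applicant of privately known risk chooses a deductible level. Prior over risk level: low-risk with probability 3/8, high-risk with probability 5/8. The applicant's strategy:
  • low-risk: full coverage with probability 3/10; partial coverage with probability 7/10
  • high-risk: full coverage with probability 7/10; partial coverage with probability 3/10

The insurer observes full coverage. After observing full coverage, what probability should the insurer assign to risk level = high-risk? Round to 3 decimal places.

0.795

P(full coverage) = (3/8)·(3/10) + (5/8)·(7/10) = 11/20
P(high-risk | full coverage) = ((5/8)·(7/10)) / (11/20) = (7/16) / (11/20) = 35/44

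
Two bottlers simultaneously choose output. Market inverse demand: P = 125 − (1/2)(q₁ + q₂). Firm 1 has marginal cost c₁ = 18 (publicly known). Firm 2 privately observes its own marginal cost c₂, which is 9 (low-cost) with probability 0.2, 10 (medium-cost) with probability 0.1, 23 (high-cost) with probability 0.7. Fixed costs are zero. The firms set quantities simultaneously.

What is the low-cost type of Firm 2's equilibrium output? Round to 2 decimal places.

80.03

Each type of Firm 2 best-responds to q₁; Firm 1 best-responds to the expected q₂ over Firm 2's types.
Firm 2 with cost c maximizes (125 − (1/2)(q₁+q₂) − c)·q₂, giving q₂(c) = (125 − c − (1/2)q₁).
E[c₂] = 0.2·9 + 0.1·10 + 0.7·23 = 18.9
Firm 1's FOC against E[q₂] yields q₁ = (125 − 2·18 + E[c₂])/(3/2) = (125 − 36 + 18.9)/(3/2) = 71.9333.
q₂(low-cost) = (125 − 9 − (1/2)·71.9333) = 80.0333.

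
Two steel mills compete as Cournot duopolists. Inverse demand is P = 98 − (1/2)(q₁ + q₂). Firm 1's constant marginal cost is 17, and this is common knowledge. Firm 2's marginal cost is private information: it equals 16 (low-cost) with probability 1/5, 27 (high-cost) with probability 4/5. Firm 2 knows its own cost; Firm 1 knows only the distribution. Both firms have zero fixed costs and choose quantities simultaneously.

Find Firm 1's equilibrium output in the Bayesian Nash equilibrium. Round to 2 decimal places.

Type-c best response for Firm 2: q₂(c) = (98 − c) − q₁/2.
Firm 1 maximizes expected profit; its first-order condition is 98 − q₁ − (1/2)E[q₂] − 17 = 0.
Substituting E[q₂] and solving: E[c₂] = 24.8, so q₁ = (98 − 2·17 + 24.8)/(3/2) = 59.2.

59.20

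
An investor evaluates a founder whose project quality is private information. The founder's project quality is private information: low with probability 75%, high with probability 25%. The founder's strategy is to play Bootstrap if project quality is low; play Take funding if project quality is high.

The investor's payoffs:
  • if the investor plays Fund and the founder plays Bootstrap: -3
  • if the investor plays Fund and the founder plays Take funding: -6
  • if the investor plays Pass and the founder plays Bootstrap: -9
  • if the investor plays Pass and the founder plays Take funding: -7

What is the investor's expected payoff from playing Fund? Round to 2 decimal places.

-3.75

E[Fund] = 0.75·(-3) + 0.25·(-6) = (-2.25) + (-1.5) = -3.75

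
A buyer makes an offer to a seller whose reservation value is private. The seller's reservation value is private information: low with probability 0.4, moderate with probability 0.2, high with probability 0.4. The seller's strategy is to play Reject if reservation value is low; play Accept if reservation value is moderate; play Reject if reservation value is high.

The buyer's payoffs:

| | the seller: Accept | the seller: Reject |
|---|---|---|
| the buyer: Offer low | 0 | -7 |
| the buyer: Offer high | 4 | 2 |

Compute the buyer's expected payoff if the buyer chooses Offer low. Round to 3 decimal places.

E[Offer low] = 0.4·(-7) + 0.2·0 + 0.4·(-7) = (-2.8) + 0 + (-2.8) = -5.6

-5.600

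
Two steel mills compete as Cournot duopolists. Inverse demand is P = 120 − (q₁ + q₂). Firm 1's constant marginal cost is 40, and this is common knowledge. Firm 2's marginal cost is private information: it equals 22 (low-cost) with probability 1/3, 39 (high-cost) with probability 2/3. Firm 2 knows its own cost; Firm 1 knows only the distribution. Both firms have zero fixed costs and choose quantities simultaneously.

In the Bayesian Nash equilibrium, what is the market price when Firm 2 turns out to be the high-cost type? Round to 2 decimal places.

Type-c best response for Firm 2: q₂(c) = (120 − c)/2 − q₁/2.
Firm 1 maximizes expected profit; its first-order condition is 120 − 2q₁ − E[q₂] − 40 = 0.
Substituting E[q₂] and solving: E[c₂] = 33.3333, so q₁ = (120 − 2·40 + 33.3333)/3 = 24.4444.
q₂(high-cost) = 28.2778, so P = 120 − (24.4444 + 28.2778) = 67.2778.

67.28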